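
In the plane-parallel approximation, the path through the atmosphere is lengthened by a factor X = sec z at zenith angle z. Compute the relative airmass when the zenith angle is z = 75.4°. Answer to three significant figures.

3.97

X = sec z = 1/cos 75.4° = 1/0.2521 = 3.9672.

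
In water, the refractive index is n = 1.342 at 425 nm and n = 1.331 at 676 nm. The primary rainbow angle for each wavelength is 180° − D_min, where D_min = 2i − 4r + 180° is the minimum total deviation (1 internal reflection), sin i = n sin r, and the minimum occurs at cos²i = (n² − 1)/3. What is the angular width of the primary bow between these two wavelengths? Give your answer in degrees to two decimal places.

At 425 nm (n = 1.342): cos²i = 0.26699 → i = 58.888°, r = 39.641°, D_min = 139.213°, rainbow angle = 40.787°.
At 676 nm (n = 1.331): cos²i = 0.25719 → i = 59.527°, r = 40.356°, D_min = 137.630°, rainbow angle = 42.370°.
Angular width = |40.787° − 42.370°| = 1.583°.

1.58°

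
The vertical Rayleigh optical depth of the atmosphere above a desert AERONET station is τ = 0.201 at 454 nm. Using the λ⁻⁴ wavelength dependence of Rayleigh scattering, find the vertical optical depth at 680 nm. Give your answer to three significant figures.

0.0399

τ(680 nm) = τ(454 nm) × (454/680)⁴ = 0.201 × (0.6676)⁴ = 0.201 × 0.1987 = 0.0399.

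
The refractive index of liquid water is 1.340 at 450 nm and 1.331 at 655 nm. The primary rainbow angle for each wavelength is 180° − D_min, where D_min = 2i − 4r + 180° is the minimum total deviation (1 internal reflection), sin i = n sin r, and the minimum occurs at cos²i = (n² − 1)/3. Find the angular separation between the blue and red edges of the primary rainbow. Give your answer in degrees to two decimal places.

At 450 nm (n = 1.340): cos²i = 0.26520 → i = 59.004°, r = 39.770°, D_min = 138.929°, rainbow angle = 41.071°.
At 655 nm (n = 1.331): cos²i = 0.25719 → i = 59.527°, r = 40.356°, D_min = 137.630°, rainbow angle = 42.370°.
Angular width = |41.071° − 42.370°| = 1.299°.

1.30°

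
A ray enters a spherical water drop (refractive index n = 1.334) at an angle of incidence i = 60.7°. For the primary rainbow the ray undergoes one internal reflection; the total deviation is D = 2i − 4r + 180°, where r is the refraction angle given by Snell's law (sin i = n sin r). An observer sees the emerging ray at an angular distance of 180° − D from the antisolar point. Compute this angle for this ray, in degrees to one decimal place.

41.9°

sin r = sin 60.7° / 1.334 = 0.8721/1.334 = 0.6537; r = 40.82°.
D = 2·60.7° − 4·40.82° + 180° = 121.40° − 163.29° + 180° = 138.11°.
Angle from antisolar point = 180° − D = 41.89°.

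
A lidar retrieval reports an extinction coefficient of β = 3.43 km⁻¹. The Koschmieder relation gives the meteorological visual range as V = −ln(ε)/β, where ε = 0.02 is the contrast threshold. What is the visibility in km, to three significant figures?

1.14 km

V = −ln(0.02) / 3.43 = 3.912 / 3.43 = 1.1405 km.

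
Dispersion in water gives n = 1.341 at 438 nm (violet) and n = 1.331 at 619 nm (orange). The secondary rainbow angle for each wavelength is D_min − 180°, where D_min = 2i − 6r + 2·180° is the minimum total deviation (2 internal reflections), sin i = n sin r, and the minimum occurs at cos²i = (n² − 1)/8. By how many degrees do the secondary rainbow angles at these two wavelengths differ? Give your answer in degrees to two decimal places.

2.60°

At 438 nm (n = 1.341): cos²i = 0.09979 → i = 71.586°, r = 45.034°, D_min = 232.966°, rainbow angle = 52.966°.
At 619 nm (n = 1.331): cos²i = 0.09645 → i = 71.907°, r = 45.575°, D_min = 230.365°, rainbow angle = 50.365°.
Angular width = |52.966° − 50.365°| = 2.601°.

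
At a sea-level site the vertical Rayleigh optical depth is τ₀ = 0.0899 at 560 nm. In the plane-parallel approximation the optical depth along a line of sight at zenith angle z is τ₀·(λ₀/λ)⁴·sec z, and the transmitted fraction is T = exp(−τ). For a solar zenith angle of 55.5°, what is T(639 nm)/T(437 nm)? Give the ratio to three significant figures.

1.40

Airmass: sec 55.5° = 1.7655.
τ(639 nm) = 0.0899 × (560/639)⁴ × 1.7655 = 0.0899 × 0.5899 × 1.7655 = 0.0936.
τ(437 nm) = 0.0899 × (560/437)⁴ × 1.7655 = 0.0899 × 2.6967 × 1.7655 = 0.4280.
T(639)/T(437) = exp(τ_B − τ_A) = exp(0.3344) = 1.3971.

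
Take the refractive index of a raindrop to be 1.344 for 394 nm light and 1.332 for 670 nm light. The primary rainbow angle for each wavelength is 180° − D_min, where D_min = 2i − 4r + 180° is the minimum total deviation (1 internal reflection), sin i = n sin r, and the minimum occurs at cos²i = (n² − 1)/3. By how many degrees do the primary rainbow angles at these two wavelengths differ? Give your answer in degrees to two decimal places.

At 394 nm (n = 1.344): cos²i = 0.26878 → i = 58.772°, r = 39.512°, D_min = 139.495°, rainbow angle = 40.505°.
At 670 nm (n = 1.332): cos²i = 0.25807 → i = 59.469°, r = 40.290°, D_min = 137.776°, rainbow angle = 42.224°.
Angular width = |40.505° − 42.224°| = 1.719°.

1.72°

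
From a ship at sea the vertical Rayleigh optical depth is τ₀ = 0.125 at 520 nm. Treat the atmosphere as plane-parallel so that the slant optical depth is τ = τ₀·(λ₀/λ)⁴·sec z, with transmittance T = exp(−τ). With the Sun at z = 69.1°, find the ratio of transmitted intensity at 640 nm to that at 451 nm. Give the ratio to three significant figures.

Airmass: sec 69.1° = 2.8032.
τ(640 nm) = 0.125 × (520/640)⁴ × 2.8032 = 0.125 × 0.4358 × 2.8032 = 0.1527.
τ(451 nm) = 0.125 × (520/451)⁴ × 2.8032 = 0.125 × 1.7673 × 2.8032 = 0.6193.
T(640)/T(451) = exp(τ_B − τ_A) = exp(0.4665) = 1.5945.

1.59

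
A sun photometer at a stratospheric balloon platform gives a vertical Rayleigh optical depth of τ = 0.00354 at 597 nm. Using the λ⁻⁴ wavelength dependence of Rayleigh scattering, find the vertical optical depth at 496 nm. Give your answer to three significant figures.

τ(496 nm) = τ(597 nm) × (597/496)⁴ = 0.00354 × (1.2036)⁴ = 0.00354 × 2.0988 = 0.0074.

0.00743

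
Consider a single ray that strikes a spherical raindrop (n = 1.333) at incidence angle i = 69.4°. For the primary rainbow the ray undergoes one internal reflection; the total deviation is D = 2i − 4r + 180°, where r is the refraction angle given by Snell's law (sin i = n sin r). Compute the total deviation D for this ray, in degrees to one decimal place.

sin r = sin 69.4° / 1.333 = 0.9361/1.333 = 0.7022; r = 44.61°.
D = 2·69.4° − 4·44.61° + 180° = 138.80° − 178.42° + 180° = 140.38°.

140.4°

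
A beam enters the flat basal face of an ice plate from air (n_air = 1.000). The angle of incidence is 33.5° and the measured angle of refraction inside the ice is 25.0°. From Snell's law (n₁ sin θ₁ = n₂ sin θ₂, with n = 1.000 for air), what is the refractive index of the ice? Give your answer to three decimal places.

n = sin θ_i / sin θ_r = sin 33.5° / sin 25.0° = 0.5519 / 0.4226 = 1.3060.

1.306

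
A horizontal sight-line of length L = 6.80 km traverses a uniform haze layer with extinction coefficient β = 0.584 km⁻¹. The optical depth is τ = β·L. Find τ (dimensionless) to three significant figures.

3.97

τ = β·L = 0.584 × 6.80 = 3.9712.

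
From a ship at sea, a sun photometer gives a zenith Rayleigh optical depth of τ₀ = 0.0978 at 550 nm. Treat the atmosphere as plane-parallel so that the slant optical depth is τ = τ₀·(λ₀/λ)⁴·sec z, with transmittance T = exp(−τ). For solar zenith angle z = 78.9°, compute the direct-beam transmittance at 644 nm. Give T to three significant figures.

0.763

sec 78.9° = 5.1942.
τ = 0.0978 × (550/644)⁴ × 5.1942 = 0.0978 × 0.5320 × 5.1942 = 0.2703.
T = exp(−0.2703) = 0.7632.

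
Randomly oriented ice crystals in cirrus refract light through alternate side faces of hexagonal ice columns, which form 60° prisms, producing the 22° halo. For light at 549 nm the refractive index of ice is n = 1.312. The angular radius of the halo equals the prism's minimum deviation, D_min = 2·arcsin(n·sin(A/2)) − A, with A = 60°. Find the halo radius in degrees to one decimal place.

22.0°

n·sin(A/2) = 1.312 × sin 30° = 1.312 × 0.5000 = 0.6560.
D_min = 2·arcsin(0.6560) − 60° = 2 × 40.996° − 60° = 21.991°.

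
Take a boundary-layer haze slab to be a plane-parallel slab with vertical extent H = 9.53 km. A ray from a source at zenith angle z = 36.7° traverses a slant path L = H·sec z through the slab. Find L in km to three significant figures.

sec z = 1/cos 36.7° = 1.2472.
L = 9.53 × 1.2472 = 11.886 km.

11.9 km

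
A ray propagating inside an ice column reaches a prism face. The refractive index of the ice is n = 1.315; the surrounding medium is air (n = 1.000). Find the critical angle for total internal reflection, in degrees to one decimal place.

sin θ_c = n_air / n = 1.000 / 1.315 = 0.7605.
θ_c = arcsin(0.7605) = 49.50°.

49.5°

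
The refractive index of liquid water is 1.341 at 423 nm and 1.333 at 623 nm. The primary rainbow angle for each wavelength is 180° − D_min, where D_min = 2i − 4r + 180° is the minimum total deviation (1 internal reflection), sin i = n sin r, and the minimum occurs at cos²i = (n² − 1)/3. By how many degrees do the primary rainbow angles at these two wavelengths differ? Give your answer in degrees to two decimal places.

1.15°

At 423 nm (n = 1.341): cos²i = 0.26609 → i = 58.946°, r = 39.705°, D_min = 139.071°, rainbow angle = 40.929°.
At 623 nm (n = 1.333): cos²i = 0.25896 → i = 59.410°, r = 40.225°, D_min = 137.922°, rainbow angle = 42.078°.
Angular width = |40.929° − 42.078°| = 1.149°.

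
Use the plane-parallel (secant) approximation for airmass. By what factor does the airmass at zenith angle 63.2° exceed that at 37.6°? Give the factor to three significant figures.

1.76

X(63.2°)/X(37.6°) = sec 63.2° / sec 37.6° = cos 37.6° / cos 63.2° = 0.7923/0.4509 = 1.7572.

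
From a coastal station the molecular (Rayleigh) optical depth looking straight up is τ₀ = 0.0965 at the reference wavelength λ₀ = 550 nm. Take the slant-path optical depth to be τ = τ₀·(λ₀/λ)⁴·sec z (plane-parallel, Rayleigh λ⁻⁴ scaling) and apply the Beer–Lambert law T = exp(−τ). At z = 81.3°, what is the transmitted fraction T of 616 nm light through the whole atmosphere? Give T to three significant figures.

sec 81.3° = 6.6111.
τ = 0.0965 × (550/616)⁴ × 6.6111 = 0.0965 × 0.6355 × 6.6111 = 0.4054.
T = exp(−0.4054) = 0.6667.

0.667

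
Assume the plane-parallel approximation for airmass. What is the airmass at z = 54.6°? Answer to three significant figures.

X = sec z = 1/cos 54.6° = 1/0.5793 = 1.7263.

1.73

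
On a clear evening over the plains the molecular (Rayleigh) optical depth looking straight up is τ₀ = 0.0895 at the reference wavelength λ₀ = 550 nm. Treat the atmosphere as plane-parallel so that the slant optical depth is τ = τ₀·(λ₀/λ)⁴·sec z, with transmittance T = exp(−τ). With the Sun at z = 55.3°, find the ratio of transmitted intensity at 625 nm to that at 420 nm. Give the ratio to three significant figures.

1.44

Airmass: sec 55.3° = 1.7566.
τ(625 nm) = 0.0895 × (550/625)⁴ × 1.7566 = 0.0895 × 0.5997 × 1.7566 = 0.0943.
τ(420 nm) = 0.0895 × (550/420)⁴ × 1.7566 = 0.0895 × 2.9407 × 1.7566 = 0.4623.
T(625)/T(420) = exp(τ_B − τ_A) = exp(0.3680) = 1.4449.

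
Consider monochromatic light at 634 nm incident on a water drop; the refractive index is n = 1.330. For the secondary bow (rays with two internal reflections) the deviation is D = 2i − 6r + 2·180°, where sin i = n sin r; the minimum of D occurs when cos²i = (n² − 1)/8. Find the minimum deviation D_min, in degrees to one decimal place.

cos²i = (1.76890 − 1)/8 = 0.09611; i = arccos(0.31002) = 71.940°.
sin r = sin 71.940°/1.330 = 0.71483; r = 45.630°.
D_min = 2·71.940° − 6·45.630° + 360° = 230.101°.

230.1°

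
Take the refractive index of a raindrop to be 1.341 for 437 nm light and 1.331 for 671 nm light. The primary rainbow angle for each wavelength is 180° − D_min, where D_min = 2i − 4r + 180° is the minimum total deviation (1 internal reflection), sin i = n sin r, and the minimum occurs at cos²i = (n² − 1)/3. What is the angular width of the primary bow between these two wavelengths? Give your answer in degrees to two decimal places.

1.44°

At 437 nm (n = 1.341): cos²i = 0.26609 → i = 58.946°, r = 39.705°, D_min = 139.071°, rainbow angle = 40.929°.
At 671 nm (n = 1.331): cos²i = 0.25719 → i = 59.527°, r = 40.356°, D_min = 137.630°, rainbow angle = 42.370°.
Angular width = |40.929° − 42.370°| = 1.441°.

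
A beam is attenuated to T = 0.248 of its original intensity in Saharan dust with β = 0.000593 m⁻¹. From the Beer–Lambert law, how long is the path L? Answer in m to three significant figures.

Beer–Lambert: T = exp(−βL) ⇒ L = −ln(T)/β = −ln(0.248)/0.000593 = 1.3943/0.000593 = 2351 m.

2350 m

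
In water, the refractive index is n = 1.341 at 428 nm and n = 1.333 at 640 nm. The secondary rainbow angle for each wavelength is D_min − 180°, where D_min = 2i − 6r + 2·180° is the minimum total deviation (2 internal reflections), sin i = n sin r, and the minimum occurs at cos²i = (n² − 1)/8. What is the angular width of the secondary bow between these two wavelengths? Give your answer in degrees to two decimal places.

2.08°

At 428 nm (n = 1.341): cos²i = 0.09979 → i = 71.586°, r = 45.034°, D_min = 232.966°, rainbow angle = 52.966°.
At 640 nm (n = 1.333): cos²i = 0.09711 → i = 71.843°, r = 45.466°, D_min = 230.891°, rainbow angle = 50.891°.
Angular width = |52.966° − 50.891°| = 2.075°.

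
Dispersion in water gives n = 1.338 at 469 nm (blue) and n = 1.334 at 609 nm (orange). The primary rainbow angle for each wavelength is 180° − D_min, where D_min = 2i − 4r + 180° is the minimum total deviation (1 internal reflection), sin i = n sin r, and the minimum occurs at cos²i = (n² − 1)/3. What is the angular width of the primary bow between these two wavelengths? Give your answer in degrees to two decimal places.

At 469 nm (n = 1.338): cos²i = 0.26341 → i = 59.120°, r = 39.899°, D_min = 138.643°, rainbow angle = 41.357°.
At 609 nm (n = 1.334): cos²i = 0.25985 → i = 59.352°, r = 40.159°, D_min = 138.067°, rainbow angle = 41.933°.
Angular width = |41.357° − 41.933°| = 0.576°.

0.58°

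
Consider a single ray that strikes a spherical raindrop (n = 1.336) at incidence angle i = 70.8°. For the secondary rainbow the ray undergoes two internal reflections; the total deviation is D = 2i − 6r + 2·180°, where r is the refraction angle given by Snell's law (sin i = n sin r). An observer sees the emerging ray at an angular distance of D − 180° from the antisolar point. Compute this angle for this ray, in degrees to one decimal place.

51.7°

sin r = sin 70.8° / 1.336 = 0.9444/1.336 = 0.7069; r = 44.98°.
D = 2·70.8° − 6·44.98° + 2·180° = 141.60° − 269.88° + 360° = 231.72°.
Angle from antisolar point = D − 180° = 51.72°.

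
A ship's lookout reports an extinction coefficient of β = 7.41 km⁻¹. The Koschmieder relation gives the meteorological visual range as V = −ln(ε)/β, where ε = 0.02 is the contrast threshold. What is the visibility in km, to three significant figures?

V = −ln(0.02) / 7.41 = 3.912 / 7.41 = 0.5279 km.

0.528 km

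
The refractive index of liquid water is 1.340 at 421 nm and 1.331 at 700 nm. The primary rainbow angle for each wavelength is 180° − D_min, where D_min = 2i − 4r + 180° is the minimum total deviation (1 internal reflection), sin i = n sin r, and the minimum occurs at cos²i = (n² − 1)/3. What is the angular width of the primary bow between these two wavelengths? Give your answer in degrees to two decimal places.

1.30°

At 421 nm (n = 1.340): cos²i = 0.26520 → i = 59.004°, r = 39.770°, D_min = 138.929°, rainbow angle = 41.071°.
At 700 nm (n = 1.331): cos²i = 0.25719 → i = 59.527°, r = 40.356°, D_min = 137.630°, rainbow angle = 42.370°.
Angular width = |41.071° − 42.370°| = 1.299°.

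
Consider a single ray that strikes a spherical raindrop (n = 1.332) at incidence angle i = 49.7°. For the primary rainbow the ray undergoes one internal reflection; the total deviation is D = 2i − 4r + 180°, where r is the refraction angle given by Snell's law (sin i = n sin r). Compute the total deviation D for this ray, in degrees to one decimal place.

sin r = sin 49.7° / 1.332 = 0.7627/1.332 = 0.5726; r = 34.93°.
D = 2·49.7° − 4·34.93° + 180° = 99.40° − 139.72° + 180° = 139.68°.

139.7°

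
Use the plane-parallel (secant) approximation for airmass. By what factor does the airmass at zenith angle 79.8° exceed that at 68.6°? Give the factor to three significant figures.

X(79.8°)/X(68.6°) = sec 79.8° / sec 68.6° = cos 68.6° / cos 79.8° = 0.3649/0.1771 = 2.0605.

2.06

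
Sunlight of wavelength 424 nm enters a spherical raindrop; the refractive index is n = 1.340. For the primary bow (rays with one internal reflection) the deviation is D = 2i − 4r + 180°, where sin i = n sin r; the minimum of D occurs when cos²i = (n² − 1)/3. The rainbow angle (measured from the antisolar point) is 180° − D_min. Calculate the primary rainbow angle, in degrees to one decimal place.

cos²i = (1.79560 − 1)/3 = 0.26520; i = arccos(0.51498) = 59.004°.
sin r = sin 59.004°/1.340 = 0.63971; r = 39.770°.
D_min = 2·59.004° − 4·39.770° + 180° = 138.929°.
Rainbow angle = 180° − D_min = 41.071°.

41.1°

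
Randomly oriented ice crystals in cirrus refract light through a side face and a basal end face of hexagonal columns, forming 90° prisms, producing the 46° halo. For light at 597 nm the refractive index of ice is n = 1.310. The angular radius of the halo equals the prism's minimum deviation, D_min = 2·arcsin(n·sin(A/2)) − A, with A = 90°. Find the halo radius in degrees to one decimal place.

45.7°

n·sin(A/2) = 1.310 × sin 45° = 1.310 × 0.7071 = 0.9263.
D_min = 2·arcsin(0.9263) − 90° = 2 × 67.867° − 90° = 45.733°.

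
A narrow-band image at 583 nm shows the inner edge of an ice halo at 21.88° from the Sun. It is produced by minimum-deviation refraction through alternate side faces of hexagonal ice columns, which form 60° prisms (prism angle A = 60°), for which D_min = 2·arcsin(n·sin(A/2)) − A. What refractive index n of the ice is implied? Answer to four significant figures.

1.311

Rearranging: n = sin((D_min + A)/2) / sin(A/2).
(D_min + A)/2 = (21.88° + 60°)/2 = 40.940°.
n = sin 40.940° / sin 30° = 0.6553 / 0.5000 = 1.3105.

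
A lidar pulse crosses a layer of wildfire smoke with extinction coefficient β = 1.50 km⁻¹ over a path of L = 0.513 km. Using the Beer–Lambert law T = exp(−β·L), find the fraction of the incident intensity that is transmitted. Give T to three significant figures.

τ = β·L = 1.50 × 0.513 = 0.7695.
T = exp(−0.7695) = 0.4632.

0.463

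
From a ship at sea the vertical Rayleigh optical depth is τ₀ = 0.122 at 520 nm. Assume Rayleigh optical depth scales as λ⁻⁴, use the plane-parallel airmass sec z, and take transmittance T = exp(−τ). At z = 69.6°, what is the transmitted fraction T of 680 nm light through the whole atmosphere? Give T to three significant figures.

sec 69.6° = 2.8688.
τ = 0.122 × (520/680)⁴ × 2.8688 = 0.122 × 0.3420 × 2.8688 = 0.1197.
T = exp(−0.1197) = 0.8872.

0.887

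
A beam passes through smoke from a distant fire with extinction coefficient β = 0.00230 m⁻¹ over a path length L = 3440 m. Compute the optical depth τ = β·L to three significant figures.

7.91

τ = β·L = 0.00230 × 3440 = 7.9120.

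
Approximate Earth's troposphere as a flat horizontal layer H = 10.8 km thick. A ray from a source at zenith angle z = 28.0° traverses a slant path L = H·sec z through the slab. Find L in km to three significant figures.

sec z = 1/cos 28.0° = 1.1326.
L = 10.8 × 1.1326 = 12.232 km.

12.2 km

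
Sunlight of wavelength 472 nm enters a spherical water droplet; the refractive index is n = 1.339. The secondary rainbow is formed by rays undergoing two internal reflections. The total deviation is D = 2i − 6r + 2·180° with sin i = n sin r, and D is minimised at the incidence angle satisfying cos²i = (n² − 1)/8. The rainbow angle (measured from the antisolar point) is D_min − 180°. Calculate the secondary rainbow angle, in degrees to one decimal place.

cos²i = (1.79292 − 1)/8 = 0.09912; i = arccos(0.31483) = 71.650°.
sin r = sin 71.650°/1.339 = 0.70885; r = 45.141°.
D_min = 2·71.650° − 6·45.141° + 360° = 232.451°.
Rainbow angle = D_min − 180° = 52.451°.

52.5°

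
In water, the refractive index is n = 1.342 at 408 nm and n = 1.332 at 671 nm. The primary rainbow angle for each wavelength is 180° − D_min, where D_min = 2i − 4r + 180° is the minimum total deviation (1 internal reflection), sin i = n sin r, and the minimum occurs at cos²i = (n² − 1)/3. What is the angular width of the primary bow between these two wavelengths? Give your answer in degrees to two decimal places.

At 408 nm (n = 1.342): cos²i = 0.26699 → i = 58.888°, r = 39.641°, D_min = 139.213°, rainbow angle = 40.787°.
At 671 nm (n = 1.332): cos²i = 0.25807 → i = 59.469°, r = 40.290°, D_min = 137.776°, rainbow angle = 42.224°.
Angular width = |40.787° − 42.224°| = 1.437°.

1.44°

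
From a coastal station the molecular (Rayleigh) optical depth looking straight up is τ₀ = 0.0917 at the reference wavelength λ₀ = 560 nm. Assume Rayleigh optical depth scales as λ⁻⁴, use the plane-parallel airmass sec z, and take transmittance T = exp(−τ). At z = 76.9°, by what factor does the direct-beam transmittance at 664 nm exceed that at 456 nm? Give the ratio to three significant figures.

2.05

Airmass: sec 76.9° = 4.4121.
τ(664 nm) = 0.0917 × (560/664)⁴ × 4.4121 = 0.0917 × 0.5059 × 4.4121 = 0.2047.
τ(456 nm) = 0.0917 × (560/456)⁴ × 4.4121 = 0.0917 × 2.2745 × 4.4121 = 0.9202.
T(664)/T(456) = exp(τ_B − τ_A) = exp(0.7156) = 2.0453.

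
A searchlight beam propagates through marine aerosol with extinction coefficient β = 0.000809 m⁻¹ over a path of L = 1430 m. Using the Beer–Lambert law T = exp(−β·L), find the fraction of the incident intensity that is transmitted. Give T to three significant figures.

0.314

τ = β·L = 0.000809 × 1430 = 1.1569.
T = exp(−1.1569) = 0.3145.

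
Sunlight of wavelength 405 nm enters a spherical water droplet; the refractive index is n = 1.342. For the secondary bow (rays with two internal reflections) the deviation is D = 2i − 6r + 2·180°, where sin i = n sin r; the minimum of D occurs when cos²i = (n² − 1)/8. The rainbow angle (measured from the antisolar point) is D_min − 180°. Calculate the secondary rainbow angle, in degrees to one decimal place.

53.2°

cos²i = (1.80096 − 1)/8 = 0.10012; i = arccos(0.31642) = 71.554°.
sin r = sin 71.554°/1.342 = 0.70687; r = 44.981°.
D_min = 2·71.554° − 6·44.981° + 360° = 233.222°.
Rainbow angle = D_min − 180° = 53.222°.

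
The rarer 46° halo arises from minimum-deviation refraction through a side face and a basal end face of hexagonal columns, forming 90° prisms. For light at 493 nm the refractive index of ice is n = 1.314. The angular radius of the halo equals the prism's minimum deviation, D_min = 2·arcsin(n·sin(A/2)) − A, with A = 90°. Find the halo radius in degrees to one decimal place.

n·sin(A/2) = 1.314 × sin 45° = 1.314 × 0.7071 = 0.9291.
D_min = 2·arcsin(0.9291) − 90° = 2 × 68.301° − 90° = 46.602°.

46.6°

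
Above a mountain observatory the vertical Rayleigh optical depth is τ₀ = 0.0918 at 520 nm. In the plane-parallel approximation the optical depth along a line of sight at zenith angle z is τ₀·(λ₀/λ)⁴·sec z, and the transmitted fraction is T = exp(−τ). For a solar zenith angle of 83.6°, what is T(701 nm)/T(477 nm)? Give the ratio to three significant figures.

2.49

Airmass: sec 83.6° = 8.9711.
τ(701 nm) = 0.0918 × (520/701)⁴ × 8.9711 = 0.0918 × 0.3028 × 8.9711 = 0.2494.
τ(477 nm) = 0.0918 × (520/477)⁴ × 8.9711 = 0.0918 × 1.4123 × 8.9711 = 1.1631.
T(701)/T(477) = exp(τ_B − τ_A) = exp(0.9138) = 2.4937.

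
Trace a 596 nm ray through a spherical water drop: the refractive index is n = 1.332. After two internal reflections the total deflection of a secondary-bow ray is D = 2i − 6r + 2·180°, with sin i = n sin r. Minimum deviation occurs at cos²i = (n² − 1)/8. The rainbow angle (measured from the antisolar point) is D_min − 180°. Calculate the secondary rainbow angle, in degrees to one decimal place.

50.6°

cos²i = (1.77422 − 1)/8 = 0.09678; i = arccos(0.31109) = 71.875°.
sin r = sin 71.875°/1.332 = 0.71350; r = 45.520°.
D_min = 2·71.875° − 6·45.520° + 360° = 230.628°.
Rainbow angle = D_min − 180° = 50.628°.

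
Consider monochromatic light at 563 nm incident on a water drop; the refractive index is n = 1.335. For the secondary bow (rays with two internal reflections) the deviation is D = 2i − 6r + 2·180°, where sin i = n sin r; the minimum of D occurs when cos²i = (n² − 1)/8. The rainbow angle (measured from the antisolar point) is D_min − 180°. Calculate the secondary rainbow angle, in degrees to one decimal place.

51.4°

cos²i = (1.78222 − 1)/8 = 0.09778; i = arccos(0.31269) = 71.778°.
sin r = sin 71.778°/1.335 = 0.71150; r = 45.357°.
D_min = 2·71.778° − 6·45.357° + 360° = 231.414°.
Rainbow angle = D_min − 180° = 51.414°.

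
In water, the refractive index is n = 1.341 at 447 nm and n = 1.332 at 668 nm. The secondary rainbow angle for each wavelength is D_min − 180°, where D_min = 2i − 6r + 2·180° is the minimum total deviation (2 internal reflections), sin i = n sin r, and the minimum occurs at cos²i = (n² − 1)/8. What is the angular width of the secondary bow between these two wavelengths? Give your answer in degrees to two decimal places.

At 447 nm (n = 1.341): cos²i = 0.09979 → i = 71.586°, r = 45.034°, D_min = 232.966°, rainbow angle = 52.966°.
At 668 nm (n = 1.332): cos²i = 0.09678 → i = 71.875°, r = 45.520°, D_min = 230.628°, rainbow angle = 50.628°.
Angular width = |52.966° − 50.628°| = 2.337°.

2.34°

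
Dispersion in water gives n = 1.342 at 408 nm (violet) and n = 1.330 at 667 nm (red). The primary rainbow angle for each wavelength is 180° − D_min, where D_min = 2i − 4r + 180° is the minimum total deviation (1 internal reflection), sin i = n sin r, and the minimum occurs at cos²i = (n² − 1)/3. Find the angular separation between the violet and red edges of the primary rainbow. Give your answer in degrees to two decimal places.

1.73°

At 408 nm (n = 1.342): cos²i = 0.26699 → i = 58.888°, r = 39.641°, D_min = 139.213°, rainbow angle = 40.787°.
At 667 nm (n = 1.330): cos²i = 0.25630 → i = 59.585°, r = 40.422°, D_min = 137.484°, rainbow angle = 42.516°.
Angular width = |40.787° − 42.516°| = 1.729°.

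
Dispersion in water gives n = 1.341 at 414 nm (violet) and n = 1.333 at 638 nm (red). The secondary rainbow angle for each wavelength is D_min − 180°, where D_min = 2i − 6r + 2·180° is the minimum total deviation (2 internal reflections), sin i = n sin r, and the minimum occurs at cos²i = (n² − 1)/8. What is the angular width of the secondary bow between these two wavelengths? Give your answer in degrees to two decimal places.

At 414 nm (n = 1.341): cos²i = 0.09979 → i = 71.586°, r = 45.034°, D_min = 232.966°, rainbow angle = 52.966°.
At 638 nm (n = 1.333): cos²i = 0.09711 → i = 71.843°, r = 45.466°, D_min = 230.891°, rainbow angle = 50.891°.
Angular width = |52.966° − 50.891°| = 2.075°.

2.08°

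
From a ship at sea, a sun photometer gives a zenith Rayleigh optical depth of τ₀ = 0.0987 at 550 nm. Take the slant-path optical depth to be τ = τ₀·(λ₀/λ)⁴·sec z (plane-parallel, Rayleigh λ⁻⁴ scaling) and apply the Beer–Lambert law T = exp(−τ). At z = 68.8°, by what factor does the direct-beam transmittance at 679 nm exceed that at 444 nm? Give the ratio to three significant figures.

Airmass: sec 68.8° = 2.7653.
τ(679 nm) = 0.0987 × (550/679)⁴ × 2.7653 = 0.0987 × 0.4305 × 2.7653 = 0.1175.
τ(444 nm) = 0.0987 × (550/444)⁴ × 2.7653 = 0.0987 × 2.3546 × 2.7653 = 0.6427.
T(679)/T(444) = exp(τ_B − τ_A) = exp(0.5252) = 1.6907.

1.69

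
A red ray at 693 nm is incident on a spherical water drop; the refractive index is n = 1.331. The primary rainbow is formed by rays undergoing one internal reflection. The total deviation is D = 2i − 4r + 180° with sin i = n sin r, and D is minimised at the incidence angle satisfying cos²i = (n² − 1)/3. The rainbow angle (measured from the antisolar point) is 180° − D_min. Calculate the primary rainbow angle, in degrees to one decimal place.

cos²i = (1.77156 − 1)/3 = 0.25719; i = arccos(0.50714) = 59.527°.
sin r = sin 59.527°/1.331 = 0.64753; r = 40.356°.
D_min = 2·59.527° − 4·40.356° + 180° = 137.630°.
Rainbow angle = 180° − D_min = 42.370°.

42.4°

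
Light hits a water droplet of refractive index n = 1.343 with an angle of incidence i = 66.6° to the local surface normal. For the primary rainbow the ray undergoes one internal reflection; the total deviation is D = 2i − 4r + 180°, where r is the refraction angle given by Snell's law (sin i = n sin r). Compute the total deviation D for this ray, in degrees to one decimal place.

sin r = sin 66.6° / 1.343 = 0.9178/1.343 = 0.6834; r = 43.11°.
D = 2·66.6° − 4·43.11° + 180° = 133.20° − 172.43° + 180° = 140.77°.

140.8°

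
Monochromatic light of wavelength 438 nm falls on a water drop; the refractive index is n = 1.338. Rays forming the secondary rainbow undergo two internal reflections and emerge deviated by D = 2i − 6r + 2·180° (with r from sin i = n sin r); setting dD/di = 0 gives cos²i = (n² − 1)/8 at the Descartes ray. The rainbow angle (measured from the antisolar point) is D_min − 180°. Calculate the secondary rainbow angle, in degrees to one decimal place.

52.2°

cos²i = (1.79024 − 1)/8 = 0.09878; i = arccos(0.31429) = 71.682°.
sin r = sin 71.682°/1.338 = 0.70951; r = 45.195°.
D_min = 2·71.682° − 6·45.195° + 360° = 232.193°.
Rainbow angle = D_min − 180° = 52.193°.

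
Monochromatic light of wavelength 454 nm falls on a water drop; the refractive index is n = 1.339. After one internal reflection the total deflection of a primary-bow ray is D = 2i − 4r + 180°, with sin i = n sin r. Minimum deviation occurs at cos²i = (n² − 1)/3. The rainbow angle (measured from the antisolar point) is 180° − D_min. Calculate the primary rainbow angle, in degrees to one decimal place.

cos²i = (1.79292 − 1)/3 = 0.26431; i = arccos(0.51411) = 59.062°.
sin r = sin 59.062°/1.339 = 0.64057; r = 39.834°.
D_min = 2·59.062° − 4·39.834° + 180° = 138.786°.
Rainbow angle = 180° − D_min = 41.214°.

41.2°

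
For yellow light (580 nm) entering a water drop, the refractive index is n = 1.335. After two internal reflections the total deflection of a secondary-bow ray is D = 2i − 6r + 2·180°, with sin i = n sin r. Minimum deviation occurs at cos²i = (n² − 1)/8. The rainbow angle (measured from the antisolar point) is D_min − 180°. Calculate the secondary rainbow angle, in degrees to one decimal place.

51.4°

cos²i = (1.78222 − 1)/8 = 0.09778; i = arccos(0.31269) = 71.778°.
sin r = sin 71.778°/1.335 = 0.71150; r = 45.357°.
D_min = 2·71.778° − 6·45.357° + 360° = 231.414°.
Rainbow angle = D_min − 180° = 51.414°.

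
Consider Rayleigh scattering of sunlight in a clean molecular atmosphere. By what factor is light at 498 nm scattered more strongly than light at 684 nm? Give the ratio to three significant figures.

3.56

Rayleigh scattering ∝ λ⁻⁴, so the ratio of coefficients is the inverse fourth power of the wavelength ratio.
σ(498)/σ(684) = (684/498)⁴ = (1.3735)⁴ = 3.559.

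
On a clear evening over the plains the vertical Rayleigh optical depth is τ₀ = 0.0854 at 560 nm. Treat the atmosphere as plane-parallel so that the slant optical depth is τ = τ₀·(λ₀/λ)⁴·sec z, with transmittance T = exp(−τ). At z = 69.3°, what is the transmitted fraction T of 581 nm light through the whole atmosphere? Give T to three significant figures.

sec 69.3° = 2.8291.
τ = 0.0854 × (560/581)⁴ × 2.8291 = 0.0854 × 0.8631 × 2.8291 = 0.2085.
T = exp(−0.2085) = 0.8118.

0.812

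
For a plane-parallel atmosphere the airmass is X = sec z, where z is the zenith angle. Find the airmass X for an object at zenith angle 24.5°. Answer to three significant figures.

1.10

X = sec z = 1/cos 24.5° = 1/0.9100 = 1.0989.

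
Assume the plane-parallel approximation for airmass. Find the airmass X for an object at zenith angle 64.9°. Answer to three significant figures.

2.36

X = sec z = 1/cos 64.9° = 1/0.4242 = 2.3574.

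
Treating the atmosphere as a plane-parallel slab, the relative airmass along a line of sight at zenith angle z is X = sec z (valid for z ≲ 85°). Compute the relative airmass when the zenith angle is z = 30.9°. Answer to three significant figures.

X = sec z = 1/cos 30.9° = 1/0.8581 = 1.1654.

1.17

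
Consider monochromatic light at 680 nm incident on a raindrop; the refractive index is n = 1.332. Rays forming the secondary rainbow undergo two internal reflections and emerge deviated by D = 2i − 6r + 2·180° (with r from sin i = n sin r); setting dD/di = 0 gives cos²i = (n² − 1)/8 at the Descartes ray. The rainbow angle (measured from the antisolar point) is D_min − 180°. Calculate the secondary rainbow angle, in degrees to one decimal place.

50.6°

cos²i = (1.77422 − 1)/8 = 0.09678; i = arccos(0.31109) = 71.875°.
sin r = sin 71.875°/1.332 = 0.71350; r = 45.520°.
D_min = 2·71.875° − 6·45.520° + 360° = 230.628°.
Rainbow angle = D_min − 180° = 50.628°.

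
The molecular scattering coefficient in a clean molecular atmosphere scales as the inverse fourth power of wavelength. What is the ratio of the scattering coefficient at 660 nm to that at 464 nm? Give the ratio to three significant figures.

0.244

Rayleigh scattering ∝ λ⁻⁴, so the ratio of coefficients is the inverse fourth power of the wavelength ratio.
σ(660)/σ(464) = (464/660)⁴ = (0.7030)⁴ = 0.2443.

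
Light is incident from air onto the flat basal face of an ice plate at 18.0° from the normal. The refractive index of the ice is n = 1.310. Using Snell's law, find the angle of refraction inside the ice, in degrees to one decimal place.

13.6°

Snell: sin θ_r = sin θ_i / n = sin 18.0° / 1.310 = 0.3090 / 1.310 = 0.2359.
θ_r = arcsin(0.2359) = 13.64°.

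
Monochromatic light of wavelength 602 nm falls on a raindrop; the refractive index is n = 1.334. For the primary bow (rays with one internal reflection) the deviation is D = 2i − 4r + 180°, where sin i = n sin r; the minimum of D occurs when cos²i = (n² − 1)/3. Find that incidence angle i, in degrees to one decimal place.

cos²i = (1.334² − 1)/3 = (1.77956 − 1)/3 = 0.25985.
cos i = 0.50976, so i = 59.352°.

59.4°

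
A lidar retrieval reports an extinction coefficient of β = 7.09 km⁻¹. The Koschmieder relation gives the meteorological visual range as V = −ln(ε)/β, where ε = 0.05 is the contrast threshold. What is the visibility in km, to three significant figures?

V = −ln(0.05) / 7.09 = 2.996 / 7.09 = 0.4225 km.

0.423 km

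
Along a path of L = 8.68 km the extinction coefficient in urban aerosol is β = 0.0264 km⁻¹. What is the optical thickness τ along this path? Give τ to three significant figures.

τ = β·L = 0.0264 × 8.68 = 0.2292.

0.229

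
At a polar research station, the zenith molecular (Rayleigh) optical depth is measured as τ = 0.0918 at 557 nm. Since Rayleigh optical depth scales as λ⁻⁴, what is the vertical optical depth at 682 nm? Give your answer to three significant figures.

τ(682 nm) = τ(557 nm) × (557/682)⁴ = 0.0918 × (0.8167)⁴ = 0.0918 × 0.4449 = 0.0408.

0.0408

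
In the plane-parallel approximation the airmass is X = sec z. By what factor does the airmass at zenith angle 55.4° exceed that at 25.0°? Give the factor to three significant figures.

X(55.4°)/X(25.0°) = sec 55.4° / sec 25.0° = cos 25.0° / cos 55.4° = 0.9063/0.5678 = 1.5961.

1.60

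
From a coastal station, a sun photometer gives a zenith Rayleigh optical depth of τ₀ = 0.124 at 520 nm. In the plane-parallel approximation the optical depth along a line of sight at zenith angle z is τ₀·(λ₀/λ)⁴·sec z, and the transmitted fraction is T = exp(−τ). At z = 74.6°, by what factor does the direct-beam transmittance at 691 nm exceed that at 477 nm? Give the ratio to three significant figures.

1.66

Airmass: sec 74.6° = 3.7657.
τ(691 nm) = 0.124 × (520/691)⁴ × 3.7657 = 0.124 × 0.3207 × 3.7657 = 0.1497.
τ(477 nm) = 0.124 × (520/477)⁴ × 3.7657 = 0.124 × 1.4123 × 3.7657 = 0.6595.
T(691)/T(477) = exp(τ_B − τ_A) = exp(0.5097) = 1.6649.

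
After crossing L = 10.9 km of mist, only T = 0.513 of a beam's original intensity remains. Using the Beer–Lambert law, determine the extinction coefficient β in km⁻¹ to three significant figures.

Beer–Lambert: T = exp(−βL) ⇒ β = −ln(T)/L = −ln(0.513)/10.9 = 0.6675/10.9 = 0.06124 km⁻¹.

0.0612 km⁻¹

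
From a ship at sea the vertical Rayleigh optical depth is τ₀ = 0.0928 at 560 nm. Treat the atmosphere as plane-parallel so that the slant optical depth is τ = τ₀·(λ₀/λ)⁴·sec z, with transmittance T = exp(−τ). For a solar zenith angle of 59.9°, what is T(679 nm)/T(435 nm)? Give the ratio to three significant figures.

1.53

Airmass: sec 59.9° = 1.9940.
τ(679 nm) = 0.0928 × (560/679)⁴ × 1.9940 = 0.0928 × 0.4627 × 1.9940 = 0.0856.
τ(435 nm) = 0.0928 × (560/435)⁴ × 1.9940 = 0.0928 × 2.7466 × 1.9940 = 0.5082.
T(679)/T(435) = exp(τ_B − τ_A) = exp(0.4226) = 1.5260.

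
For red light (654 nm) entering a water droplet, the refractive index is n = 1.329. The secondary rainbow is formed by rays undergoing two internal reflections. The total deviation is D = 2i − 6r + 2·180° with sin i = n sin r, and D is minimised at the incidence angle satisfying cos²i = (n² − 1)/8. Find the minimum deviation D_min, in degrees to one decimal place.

cos²i = (1.76624 − 1)/8 = 0.09578; i = arccos(0.30948) = 71.972°.
sin r = sin 71.972°/1.329 = 0.71550; r = 45.685°.
D_min = 2·71.972° − 6·45.685° + 360° = 229.837°.

229.8°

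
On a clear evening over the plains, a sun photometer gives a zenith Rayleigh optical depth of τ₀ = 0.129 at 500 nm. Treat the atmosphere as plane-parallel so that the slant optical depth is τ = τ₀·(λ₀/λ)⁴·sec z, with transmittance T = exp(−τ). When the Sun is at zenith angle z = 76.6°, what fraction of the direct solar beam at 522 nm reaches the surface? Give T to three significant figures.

0.626

sec 76.6° = 4.3150.
τ = 0.129 × (500/522)⁴ × 4.3150 = 0.129 × 0.8418 × 4.3150 = 0.4686.
T = exp(−0.4686) = 0.6259.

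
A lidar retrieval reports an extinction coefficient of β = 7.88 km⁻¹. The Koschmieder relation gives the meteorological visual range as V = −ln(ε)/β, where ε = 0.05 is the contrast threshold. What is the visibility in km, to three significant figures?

V = −ln(0.05) / 7.88 = 2.996 / 7.88 = 0.3802 km.

0.380 km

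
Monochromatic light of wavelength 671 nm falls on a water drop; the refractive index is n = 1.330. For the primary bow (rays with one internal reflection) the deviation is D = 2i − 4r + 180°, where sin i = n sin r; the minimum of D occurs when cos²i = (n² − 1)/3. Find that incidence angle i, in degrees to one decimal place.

cos²i = (1.330² − 1)/3 = (1.76890 − 1)/3 = 0.25630.
cos i = 0.50626, so i = 59.585°.

59.6°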